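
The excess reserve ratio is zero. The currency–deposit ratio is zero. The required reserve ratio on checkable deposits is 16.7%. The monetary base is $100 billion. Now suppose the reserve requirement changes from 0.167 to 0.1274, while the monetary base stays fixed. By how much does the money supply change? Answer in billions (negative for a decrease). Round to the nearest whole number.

Initially m₁ = 1 / (0.167) ≈ 5.9880, so M₁ = 5.9880 × 100 = 598.8 billion.
After the change m₂ = 1 / (0.1274) ≈ 7.8493, so M₂ = 7.8493 × 100 = 784.93 billion.
ΔM = M₂ − M₁ = 784.93 − 598.8 = 186.13 billion.

$186 billion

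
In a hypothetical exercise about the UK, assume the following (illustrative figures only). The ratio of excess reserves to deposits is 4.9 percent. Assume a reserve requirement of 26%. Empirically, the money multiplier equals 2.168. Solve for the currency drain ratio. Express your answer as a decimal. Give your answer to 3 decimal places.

Using m = 2.168. From m = (1 + c)/(c + rr + e), rearranging gives 1 + c = m·(c + rr + e), so c·(1 − m) = m·(rr + e) − 1.
Hence c = [m·(rr + e) − 1]/(1 − m) = [2.168 × (0.26 + 0.049) − 1] / (1 − 2.168) ≈ 0.282610.

0.283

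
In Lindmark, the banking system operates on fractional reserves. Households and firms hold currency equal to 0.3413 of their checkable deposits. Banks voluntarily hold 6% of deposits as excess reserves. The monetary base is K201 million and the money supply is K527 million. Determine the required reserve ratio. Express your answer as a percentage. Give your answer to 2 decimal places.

11.03%

Using m = M/MB = 527/201 ≈ 2.621891. Since m = (1 + c)/(c + rr + e), the denominator satisfies c + rr + e = (1 + c)/m = (1 + 0.3413) / 2.621891 ≈ 0.511577.
With c = 0.3413 and e = 0.06, the required reserve ratio is 0.511577 − 0.3413 − 0.06 = 0.110277.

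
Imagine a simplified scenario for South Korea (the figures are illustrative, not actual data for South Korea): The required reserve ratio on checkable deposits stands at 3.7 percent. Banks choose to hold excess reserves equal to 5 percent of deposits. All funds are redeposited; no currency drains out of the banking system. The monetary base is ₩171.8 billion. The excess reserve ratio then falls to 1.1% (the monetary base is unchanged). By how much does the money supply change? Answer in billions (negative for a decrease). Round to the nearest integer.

₩1604 billion

Initially m₁ = 1 / (0.037 + 0.05) ≈ 11.4943, so M₁ = 11.4943 × 171.8 ≈ 1974.7207 billion.
After the change m₂ = 1 / (0.037 + 0.011) ≈ 20.8333, so M₂ = 20.8333 × 171.8 ≈ 3579.1609 billion.
ΔM = M₂ − M₁ = 3579.1609 − 1974.7207 = 1604.4402 billion.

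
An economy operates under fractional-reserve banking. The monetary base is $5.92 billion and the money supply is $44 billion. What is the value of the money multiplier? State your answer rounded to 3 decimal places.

7.432

The money multiplier is m = M / MB = 44 / 5.92 ≈ 7.43243.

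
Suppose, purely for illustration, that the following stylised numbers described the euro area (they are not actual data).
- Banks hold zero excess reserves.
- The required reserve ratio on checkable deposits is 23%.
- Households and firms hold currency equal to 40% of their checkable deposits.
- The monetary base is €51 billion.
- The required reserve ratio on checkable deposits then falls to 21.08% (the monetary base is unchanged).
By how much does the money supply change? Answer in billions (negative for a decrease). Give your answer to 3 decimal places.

€3.563 billion

Initially m₁ = (1 + 0.4) / (0.23 + 0.4) ≈ 2.222222, so M₁ = 2.222222 × 51 ≈ 113.3333 billion.
After the change m₂ = (1 + 0.4) / (0.2108 + 0.4) ≈ 2.292076, so M₂ = 2.292076 × 51 ≈ 116.8959 billion.
ΔM = M₂ − M₁ = 116.8959 − 113.3333 = 3.5626 billion.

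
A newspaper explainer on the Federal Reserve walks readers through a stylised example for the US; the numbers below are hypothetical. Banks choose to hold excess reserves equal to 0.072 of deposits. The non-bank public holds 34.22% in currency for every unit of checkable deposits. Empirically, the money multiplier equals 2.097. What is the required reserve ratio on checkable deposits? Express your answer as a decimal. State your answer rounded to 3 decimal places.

0.226

Using m = 2.097. Since m = (1 + c)/(c + rr + e), the denominator satisfies c + rr + e = (1 + c)/m = (1 + 0.3422) / 2.097 ≈ 0.640057.
With c = 0.3422 and e = 0.072, the required reserve ratio on checkable deposits is 0.640057 − 0.3422 − 0.072 = 0.225857.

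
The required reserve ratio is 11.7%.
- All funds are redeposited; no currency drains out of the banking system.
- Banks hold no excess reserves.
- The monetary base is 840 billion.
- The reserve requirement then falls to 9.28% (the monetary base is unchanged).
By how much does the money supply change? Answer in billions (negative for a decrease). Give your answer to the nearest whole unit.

1872 billion

Initially m₁ = 1 / (0.117) ≈ 8.5470, so M₁ = 8.5470 × 840 = 7179.48 billion.
After the change m₂ = 1 / (0.0928) ≈ 10.7759, so M₂ = 10.7759 × 840 = 9051.756 billion.
ΔM = M₂ − M₁ = 9051.756 − 7179.48 = 1872.276 billion.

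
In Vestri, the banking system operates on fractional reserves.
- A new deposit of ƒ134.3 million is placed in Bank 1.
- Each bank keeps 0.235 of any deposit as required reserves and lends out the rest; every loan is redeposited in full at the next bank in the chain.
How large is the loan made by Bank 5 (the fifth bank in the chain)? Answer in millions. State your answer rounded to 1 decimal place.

Each bank lends a fraction (1 − rr) = 0.7650 of the deposit it receives, so Bank 5 receives 134.3·0.7650^4 and lends 134.3·0.7650^5 ≈ 35.1871 million.

ƒ35.2 million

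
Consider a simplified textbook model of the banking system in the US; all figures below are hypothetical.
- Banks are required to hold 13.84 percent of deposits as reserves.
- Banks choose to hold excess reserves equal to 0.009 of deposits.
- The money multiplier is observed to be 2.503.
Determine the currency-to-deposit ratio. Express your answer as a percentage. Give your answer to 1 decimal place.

42.0%

Using m = 2.503. From m = (1 + c)/(c + rr + e), rearranging gives 1 + c = m·(c + rr + e), so c·(1 − m) = m·(rr + e) − 1.
Hence c = [m·(rr + e) − 1]/(1 − m) = [2.503 × (0.1384 + 0.009) − 1] / (1 − 2.503) ≈ 0.419865.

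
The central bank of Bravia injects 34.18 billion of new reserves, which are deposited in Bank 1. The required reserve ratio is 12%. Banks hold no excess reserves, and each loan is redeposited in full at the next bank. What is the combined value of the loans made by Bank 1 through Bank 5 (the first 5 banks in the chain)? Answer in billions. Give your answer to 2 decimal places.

Bank i lends (1 − rr)^i of the original deposit: Bank 1 lends 34.18·0.8800 = 30.0784, Bank 2 lends 34.18·0.8800² ≈ 26.4690, and so on.
Summing a geometric series: total = 34.18·[0.8800·(1 − 0.8800^5) / (1 − 0.8800)] ≈ 118.3756 billion.

118.38 billion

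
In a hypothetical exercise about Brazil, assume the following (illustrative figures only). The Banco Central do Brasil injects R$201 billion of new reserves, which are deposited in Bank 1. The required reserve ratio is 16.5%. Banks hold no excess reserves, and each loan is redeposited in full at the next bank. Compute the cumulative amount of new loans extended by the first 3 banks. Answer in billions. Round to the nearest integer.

R$425 billion

Bank i lends (1 − rr)^i of the original deposit: Bank 1 lends 201·0.8350 = 167.8350, Bank 2 lends 201·0.8350² ≈ 140.1422, and so on.
Summing a geometric series: total = 201·[0.8350·(1 − 0.8350^3) / (1 − 0.8350)] ≈ 424.9960 billion.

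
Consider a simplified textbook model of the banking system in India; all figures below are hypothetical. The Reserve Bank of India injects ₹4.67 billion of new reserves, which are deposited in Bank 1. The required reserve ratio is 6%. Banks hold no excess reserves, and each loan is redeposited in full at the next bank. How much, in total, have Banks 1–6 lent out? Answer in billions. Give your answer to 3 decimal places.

Bank i lends (1 − rr)^i of the original deposit: Bank 1 lends 4.67·0.9400 = 4.3898, Bank 2 lends 4.67·0.9400² ≈ 4.1264, and so on.
Summing a geometric series: total = 4.67·[0.9400·(1 − 0.9400^6) / (1 − 0.9400)] ≈ 22.6902 billion.

₹22.690 billion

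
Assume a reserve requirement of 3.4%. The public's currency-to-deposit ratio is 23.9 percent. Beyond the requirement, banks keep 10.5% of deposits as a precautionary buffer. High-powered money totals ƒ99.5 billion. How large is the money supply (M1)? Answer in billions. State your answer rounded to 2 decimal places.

The money multiplier is m = (1 + c) / (rr + e + c) = (1 + 0.239) / (0.034 + 0.105 + 0.239) ≈ 3.27778.
So M = m × MB = 3.27778 × 99.5 ≈ 326.1391 billion.

ƒ326.14 billion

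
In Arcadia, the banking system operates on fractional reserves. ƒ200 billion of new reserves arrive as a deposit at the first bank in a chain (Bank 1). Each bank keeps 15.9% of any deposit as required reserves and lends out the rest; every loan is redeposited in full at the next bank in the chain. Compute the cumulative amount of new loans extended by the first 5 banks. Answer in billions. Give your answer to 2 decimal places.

ƒ612.81 billion

Bank i lends (1 − rr)^i of the original deposit: Bank 1 lends 200·0.8410 = 168.2000, Bank 2 lends 200·0.8410² = 141.4562, and so on.
Summing a geometric series: total = 200·[0.8410·(1 − 0.8410^5) / (1 − 0.8410)] ≈ 612.8116 billion.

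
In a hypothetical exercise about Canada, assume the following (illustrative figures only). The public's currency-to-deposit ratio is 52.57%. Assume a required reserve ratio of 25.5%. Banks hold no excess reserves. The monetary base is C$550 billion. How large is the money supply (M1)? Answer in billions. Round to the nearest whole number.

The money multiplier is m = (1 + c) / (rr + c) = (1 + 0.5257) / (0.255 + 0.5257) ≈ 1.9543.
So M = m × MB = 1.9543 × 550 = 1074.865 billion.

C$1075 billion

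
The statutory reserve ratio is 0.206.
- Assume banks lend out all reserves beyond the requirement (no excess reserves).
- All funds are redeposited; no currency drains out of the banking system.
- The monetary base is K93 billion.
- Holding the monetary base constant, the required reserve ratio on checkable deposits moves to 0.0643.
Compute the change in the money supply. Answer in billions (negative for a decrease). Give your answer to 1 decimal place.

Initially m₁ = 1 / (0.206) ≈ 4.8544, so M₁ = 4.8544 × 93 = 451.4592 billion.
After the change m₂ = 1 / (0.0643) ≈ 15.5521, so M₂ = 15.5521 × 93 = 1446.3453 billion.
ΔM = M₂ − M₁ = 1446.3453 − 451.4592 = 994.8861 billion.

K994.9 billion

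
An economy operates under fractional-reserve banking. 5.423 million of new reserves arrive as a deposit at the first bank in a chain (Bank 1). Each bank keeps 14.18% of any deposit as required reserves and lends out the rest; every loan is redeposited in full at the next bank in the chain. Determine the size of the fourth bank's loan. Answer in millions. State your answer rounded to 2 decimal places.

2.94 million

Each bank lends a fraction (1 − rr) = 0.8582 of the deposit it receives, so Bank 4 receives 5.423·0.8582^3 and lends 5.423·0.8582^4 ≈ 2.9417 million.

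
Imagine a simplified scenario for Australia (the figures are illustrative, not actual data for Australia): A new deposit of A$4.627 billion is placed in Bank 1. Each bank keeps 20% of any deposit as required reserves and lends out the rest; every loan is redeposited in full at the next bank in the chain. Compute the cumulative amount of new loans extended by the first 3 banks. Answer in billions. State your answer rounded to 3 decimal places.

A$9.032 billion

Bank i lends (1 − rr)^i of the original deposit: Bank 1 lends 4.627·0.8000 = 3.7016, Bank 2 lends 4.627·0.8000² ≈ 2.9613, and so on.
Summing a geometric series: total = 4.627·[0.8000·(1 − 0.8000^3) / (1 − 0.8000)] ≈ 9.0319 billion.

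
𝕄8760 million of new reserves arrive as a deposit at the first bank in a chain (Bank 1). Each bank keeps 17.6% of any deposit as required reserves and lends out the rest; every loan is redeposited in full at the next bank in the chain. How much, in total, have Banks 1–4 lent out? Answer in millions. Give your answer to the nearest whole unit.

𝕄22106 million

Bank i lends (1 − rr)^i of the original deposit: Bank 1 lends 8760·0.8240 = 7218.2400, Bank 2 lends 8760·0.8240² ≈ 5947.8298, and so on.
Summing a geometric series: total = 8760·[0.8240·(1 − 0.8240^4) / (1 − 0.8240)] ≈ 22105.5151 million.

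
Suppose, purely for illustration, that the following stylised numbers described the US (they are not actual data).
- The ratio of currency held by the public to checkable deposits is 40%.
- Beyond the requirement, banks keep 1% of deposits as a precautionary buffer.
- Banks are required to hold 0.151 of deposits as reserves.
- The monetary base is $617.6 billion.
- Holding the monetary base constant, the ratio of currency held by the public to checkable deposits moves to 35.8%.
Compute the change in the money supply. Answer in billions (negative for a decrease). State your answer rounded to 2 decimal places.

$74.75 billion

Initially m₁ = (1 + 0.4) / (0.151 + 0.01 + 0.4) ≈ 2.495544, so M₁ = 2.495544 × 617.6 ≈ 1541.248 billion.
After the change m₂ = (1 + 0.358) / (0.151 + 0.01 + 0.358) ≈ 2.616570, so M₂ = 2.616570 × 617.6 ≈ 1615.9936 billion.
ΔM = M₂ − M₁ = 1615.9936 − 1541.248 = 74.7456 billion.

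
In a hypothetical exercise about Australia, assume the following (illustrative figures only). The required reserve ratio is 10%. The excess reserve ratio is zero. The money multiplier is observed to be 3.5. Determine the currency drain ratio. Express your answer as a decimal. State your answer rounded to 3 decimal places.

0.260

Using m = 3.5. From m = (1 + c)/(c + rr + e), rearranging gives 1 + c = m·(c + rr + e), so c·(1 − m) = m·(rr + e) − 1.
Hence c = [m·(rr + e) − 1]/(1 − m) = [3.5 × (0.1 + 0) − 1] / (1 − 3.5) = 0.260000.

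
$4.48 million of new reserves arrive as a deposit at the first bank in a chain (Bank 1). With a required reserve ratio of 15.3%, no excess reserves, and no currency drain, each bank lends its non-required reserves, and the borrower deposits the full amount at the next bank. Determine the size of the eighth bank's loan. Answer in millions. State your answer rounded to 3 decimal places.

Each bank lends a fraction (1 − rr) = 0.8470 of the deposit it receives, so Bank 8 receives 4.48·0.8470^7 and lends 4.48·0.8470^8 ≈ 1.1867 million.

$1.187 million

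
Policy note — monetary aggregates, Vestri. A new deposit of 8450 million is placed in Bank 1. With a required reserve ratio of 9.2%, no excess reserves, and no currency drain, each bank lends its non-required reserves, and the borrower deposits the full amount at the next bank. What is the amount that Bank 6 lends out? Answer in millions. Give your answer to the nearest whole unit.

4736 million

Each bank lends a fraction (1 − rr) = 0.9080 of the deposit it receives, so Bank 6 receives 8450·0.9080^5 and lends 8450·0.9080^6 ≈ 4735.5650 million.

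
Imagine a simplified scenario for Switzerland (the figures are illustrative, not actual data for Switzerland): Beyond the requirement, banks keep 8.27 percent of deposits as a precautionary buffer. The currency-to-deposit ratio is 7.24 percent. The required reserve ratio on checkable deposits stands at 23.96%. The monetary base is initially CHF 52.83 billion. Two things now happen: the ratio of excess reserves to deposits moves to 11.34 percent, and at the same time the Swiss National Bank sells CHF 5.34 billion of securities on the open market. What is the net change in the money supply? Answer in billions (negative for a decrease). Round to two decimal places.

-23.82 billion

Before: m₁ = (1 + 0.0724) / (0.2396 + 0.0827 + 0.0724) ≈ 2.71700, MB₁ = 52.83, so M₁ = 2.71700 × 52.83 ≈ 143.5391 billion.
After: m₂ = (1 + 0.0724) / (0.2396 + 0.1134 + 0.0724) ≈ 2.52092, MB₂ = 52.83 − 5.34 = 47.49, so M₂ = 2.52092 × 47.49 ≈ 119.7185 billion.
ΔM = M₂ − M₁ = 119.7185 − 143.5391 = -23.8206 billion.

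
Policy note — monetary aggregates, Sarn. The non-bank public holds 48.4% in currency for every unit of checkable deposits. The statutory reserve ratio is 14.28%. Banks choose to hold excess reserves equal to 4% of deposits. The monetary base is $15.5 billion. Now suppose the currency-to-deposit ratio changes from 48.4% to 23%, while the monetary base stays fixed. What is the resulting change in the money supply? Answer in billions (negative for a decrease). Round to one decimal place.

Initially m₁ = (1 + 0.484) / (0.1428 + 0.04 + 0.484) ≈ 2.2256, so M₁ = 2.2256 × 15.5 = 34.4968 billion.
After the change m₂ = (1 + 0.23) / (0.1428 + 0.04 + 0.23) ≈ 2.9797, so M₂ = 2.9797 × 15.5 ≈ 46.1853 billion.
ΔM = M₂ − M₁ = 46.1853 − 34.4968 = 11.6885 billion.

$11.7 billion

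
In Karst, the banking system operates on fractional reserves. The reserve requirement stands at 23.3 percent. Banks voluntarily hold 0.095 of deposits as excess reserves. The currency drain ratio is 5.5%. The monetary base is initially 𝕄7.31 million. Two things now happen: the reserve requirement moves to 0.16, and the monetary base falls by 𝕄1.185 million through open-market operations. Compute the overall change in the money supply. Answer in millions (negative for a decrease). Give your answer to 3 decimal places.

Before: m₁ = (1 + 0.055) / (0.233 + 0.095 + 0.055) ≈ 2.75457, MB₁ = 7.31, so M₁ = 2.75457 × 7.31 ≈ 20.1359 million.
After: m₂ = (1 + 0.055) / (0.16 + 0.095 + 0.055) ≈ 3.40323, MB₂ = 7.31 − 1.185 = 6.125, so M₂ = 3.40323 × 6.125 ≈ 20.8448 million.
ΔM = M₂ − M₁ = 20.8448 − 20.1359 = 0.7089 million.

𝕄0.709 million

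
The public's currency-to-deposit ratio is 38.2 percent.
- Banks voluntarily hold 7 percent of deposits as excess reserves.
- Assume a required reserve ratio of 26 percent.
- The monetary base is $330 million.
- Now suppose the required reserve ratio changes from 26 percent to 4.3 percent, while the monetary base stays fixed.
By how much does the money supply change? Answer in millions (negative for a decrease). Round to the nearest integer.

Initially m₁ = (1 + 0.382) / (0.26 + 0.07 + 0.382) ≈ 1.9410, so M₁ = 1.9410 × 330 = 640.53 million.
After the change m₂ = (1 + 0.382) / (0.043 + 0.07 + 0.382) ≈ 2.7919, so M₂ = 2.7919 × 330 = 921.327 million.
ΔM = M₂ − M₁ = 921.327 − 640.53 = 280.797 million.

$281 million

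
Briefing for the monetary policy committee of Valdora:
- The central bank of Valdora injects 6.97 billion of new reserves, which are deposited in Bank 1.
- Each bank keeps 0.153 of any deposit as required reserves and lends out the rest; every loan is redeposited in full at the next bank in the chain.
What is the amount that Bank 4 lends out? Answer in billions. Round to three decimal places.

Each bank lends a fraction (1 − rr) = 0.8470 of the deposit it receives, so Bank 4 receives 6.97·0.8470^3 and lends 6.97·0.8470^4 ≈ 3.5873 billion.

3.587 billion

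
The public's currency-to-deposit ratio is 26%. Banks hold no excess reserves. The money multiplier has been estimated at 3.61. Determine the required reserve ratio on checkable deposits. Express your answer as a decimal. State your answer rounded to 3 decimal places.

Using m = 3.61. Since m = (1 + c)/(c + rr + e), the denominator satisfies c + rr + e = (1 + c)/m = (1 + 0.26) / 3.61 ≈ 0.349030.
With c = 0.26 and e = 0, the required reserve ratio on checkable deposits is 0.349030 − 0.26 − 0 = 0.08903.

0.089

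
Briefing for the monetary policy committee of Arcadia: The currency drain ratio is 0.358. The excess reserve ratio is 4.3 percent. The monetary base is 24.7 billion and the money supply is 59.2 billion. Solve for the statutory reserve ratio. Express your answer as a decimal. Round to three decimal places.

0.166

Using m = M/MB = 59.2/24.7 ≈ 2.396761. Since m = (1 + c)/(c + rr + e), the denominator satisfies c + rr + e = (1 + c)/m = (1 + 0.358) / 2.396761 ≈ 0.566598.
With c = 0.358 and e = 0.043, the statutory reserve ratio is 0.566598 − 0.358 − 0.043 = 0.165598.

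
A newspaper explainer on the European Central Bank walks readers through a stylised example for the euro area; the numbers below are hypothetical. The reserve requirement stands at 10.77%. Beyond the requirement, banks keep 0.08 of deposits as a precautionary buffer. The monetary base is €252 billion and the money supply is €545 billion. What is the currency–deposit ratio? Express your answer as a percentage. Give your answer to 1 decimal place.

51.1%

Using m = M/MB = 545/252 ≈ 2.162698. From m = (1 + c)/(c + rr + e), rearranging gives 1 + c = m·(c + rr + e), so c·(1 − m) = m·(rr + e) − 1.
Hence c = [m·(rr + e) − 1]/(1 − m) = [2.162698 × (0.1077 + 0.08) − 1] / (1 − 2.162698) ≈ 0.510934.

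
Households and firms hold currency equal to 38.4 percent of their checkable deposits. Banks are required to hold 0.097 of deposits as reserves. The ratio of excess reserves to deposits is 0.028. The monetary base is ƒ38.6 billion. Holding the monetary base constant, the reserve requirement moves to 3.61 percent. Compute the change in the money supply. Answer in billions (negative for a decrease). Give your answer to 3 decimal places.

Initially m₁ = (1 + 0.384) / (0.097 + 0.028 + 0.384) ≈ 2.719057, so M₁ = 2.719057 × 38.6 ≈ 104.9556 billion.
After the change m₂ = (1 + 0.384) / (0.0361 + 0.028 + 0.384) ≈ 3.088596, so M₂ = 3.088596 × 38.6 ≈ 119.2198 billion.
ΔM = M₂ − M₁ = 119.2198 − 104.9556 = 14.2642 billion.

ƒ14.264 billion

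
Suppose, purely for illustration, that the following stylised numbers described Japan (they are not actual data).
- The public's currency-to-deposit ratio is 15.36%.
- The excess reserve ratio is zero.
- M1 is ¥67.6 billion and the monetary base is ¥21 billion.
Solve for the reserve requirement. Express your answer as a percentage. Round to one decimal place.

20.5%

Using m = M/MB = 67.6/21 ≈ 3.219048. Since m = (1 + c)/(c + rr + e), the denominator satisfies c + rr + e = (1 + c)/m = (1 + 0.1536) / 3.219048 ≈ 0.358367.
With c = 0.1536 and e = 0, the reserve requirement is 0.358367 − 0.1536 − 0 = 0.204767.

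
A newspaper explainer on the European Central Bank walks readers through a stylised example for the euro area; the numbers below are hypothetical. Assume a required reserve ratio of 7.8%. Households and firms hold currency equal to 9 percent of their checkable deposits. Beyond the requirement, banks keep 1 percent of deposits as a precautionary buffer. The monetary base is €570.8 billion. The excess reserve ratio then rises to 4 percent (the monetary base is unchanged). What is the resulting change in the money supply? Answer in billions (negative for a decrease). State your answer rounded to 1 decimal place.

Initially m₁ = (1 + 0.09) / (0.078 + 0.01 + 0.09) ≈ 6.12360, so M₁ = 6.12360 × 570.8 ≈ 3495.3509 billion.
After the change m₂ = (1 + 0.09) / (0.078 + 0.04 + 0.09) ≈ 5.24038, so M₂ = 5.24038 × 570.8 ≈ 2991.2089 billion.
ΔM = M₂ − M₁ = 2991.2089 − 3495.3509 = -504.142 billion.

-504.1 billion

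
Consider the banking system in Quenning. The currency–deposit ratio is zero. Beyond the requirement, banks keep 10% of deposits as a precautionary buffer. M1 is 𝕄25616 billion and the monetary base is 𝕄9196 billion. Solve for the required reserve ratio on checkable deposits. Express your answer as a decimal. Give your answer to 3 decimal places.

Using m = M/MB = 25616/9196 ≈ 2.785559. Since m = (1 + c)/(c + rr + e), the denominator satisfies c + rr + e = (1 + c)/m = (1 + 0) / 2.785559 ≈ 0.358994.
With c = 0 and e = 0.1, the required reserve ratio on checkable deposits is 0.358994 − 0 − 0.1 = 0.258994.

0.259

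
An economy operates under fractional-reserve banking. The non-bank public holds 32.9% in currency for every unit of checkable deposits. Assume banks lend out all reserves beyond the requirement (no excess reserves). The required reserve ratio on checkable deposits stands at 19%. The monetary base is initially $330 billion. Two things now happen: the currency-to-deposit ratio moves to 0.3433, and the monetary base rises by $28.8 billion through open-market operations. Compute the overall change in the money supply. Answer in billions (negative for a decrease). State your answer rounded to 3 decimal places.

Before: m₁ = (1 + 0.329) / (0.19 + 0.329) ≈ 2.5606936, MB₁ = 330, so M₁ = 2.5606936 × 330 ≈ 845.0289 billion.
After: m₂ = (1 + 0.3433) / (0.19 + 0.3433) ≈ 2.5188449, MB₂ = 330 + 28.8 = 358.8, so M₂ = 2.5188449 × 358.8 ≈ 903.7616 billion.
ΔM = M₂ − M₁ = 903.7616 − 845.0289 = 58.7327 billion.

$58.733 billion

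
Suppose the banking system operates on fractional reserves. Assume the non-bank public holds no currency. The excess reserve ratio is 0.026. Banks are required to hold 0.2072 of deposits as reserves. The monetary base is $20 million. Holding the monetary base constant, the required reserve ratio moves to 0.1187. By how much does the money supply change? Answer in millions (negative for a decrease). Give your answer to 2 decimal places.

$52.45 million

Initially m₁ = 1 / (0.2072 + 0.026) ≈ 4.28816, so M₁ = 4.28816 × 20 = 85.7632 million.
After the change m₂ = 1 / (0.1187 + 0.026) ≈ 6.91085, so M₂ = 6.91085 × 20 = 138.217 million.
ΔM = M₂ − M₁ = 138.217 − 85.7632 = 52.4538 million.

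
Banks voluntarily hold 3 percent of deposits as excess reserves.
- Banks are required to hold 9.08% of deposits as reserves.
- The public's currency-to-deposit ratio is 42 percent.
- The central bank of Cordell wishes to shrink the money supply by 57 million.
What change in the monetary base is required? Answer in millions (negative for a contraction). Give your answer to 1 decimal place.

The money multiplier is m = (1 + c) / (rr + e + c) = (1 + 0.42) / (0.0908 + 0.03 + 0.42) ≈ 2.6257.
ΔMB = ΔM / m = (−57) / 2.6257 ≈ -21.7085 million.

-21.7 million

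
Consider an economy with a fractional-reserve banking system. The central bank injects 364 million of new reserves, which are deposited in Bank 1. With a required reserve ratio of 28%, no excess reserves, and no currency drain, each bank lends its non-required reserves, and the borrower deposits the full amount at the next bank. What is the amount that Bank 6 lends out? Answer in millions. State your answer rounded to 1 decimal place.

Each bank lends a fraction (1 − rr) = 0.7200 of the deposit it receives, so Bank 6 receives 364·0.7200^5 and lends 364·0.7200^6 ≈ 50.7103 million.

50.7 million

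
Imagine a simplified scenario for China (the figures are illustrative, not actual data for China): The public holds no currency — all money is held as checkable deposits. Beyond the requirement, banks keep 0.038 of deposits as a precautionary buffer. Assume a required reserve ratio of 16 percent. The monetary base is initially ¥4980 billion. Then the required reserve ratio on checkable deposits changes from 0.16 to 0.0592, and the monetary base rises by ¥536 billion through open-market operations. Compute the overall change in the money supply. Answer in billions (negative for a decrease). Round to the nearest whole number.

¥31597 billion

Before: m₁ = 1 / (0.16 + 0.038) ≈ 5.05051, MB₁ = 4980, so M₁ = 5.05051 × 4980 = 25151.5398 billion.
After: m₂ = 1 / (0.0592 + 0.038) ≈ 10.28807, MB₂ = 4980 + 536 = 5516, so M₂ = 10.28807 × 5516 ≈ 56748.9941 billion.
ΔM = M₂ − M₁ = 56748.9941 − 25151.5398 = 31597.4543 billion.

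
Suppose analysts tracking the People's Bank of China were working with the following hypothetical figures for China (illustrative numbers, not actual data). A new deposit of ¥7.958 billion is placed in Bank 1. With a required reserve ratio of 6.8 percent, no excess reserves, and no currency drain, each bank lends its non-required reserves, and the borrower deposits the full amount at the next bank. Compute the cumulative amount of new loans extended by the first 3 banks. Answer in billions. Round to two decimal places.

Bank i lends (1 − rr)^i of the original deposit: Bank 1 lends 7.958·0.9320 ≈ 7.4169, Bank 2 lends 7.958·0.9320² ≈ 6.9125, and so on.
Summing a geometric series: total = 7.958·[0.9320·(1 − 0.9320^3) / (1 − 0.9320)] ≈ 20.7718 billion.

¥20.77 billion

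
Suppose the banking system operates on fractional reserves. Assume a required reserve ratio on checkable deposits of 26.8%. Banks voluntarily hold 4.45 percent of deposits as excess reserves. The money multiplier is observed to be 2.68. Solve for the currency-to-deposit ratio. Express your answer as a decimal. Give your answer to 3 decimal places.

Using m = 2.68. From m = (1 + c)/(c + rr + e), rearranging gives 1 + c = m·(c + rr + e), so c·(1 − m) = m·(rr + e) − 1.
Hence c = [m·(rr + e) − 1]/(1 − m) = [2.68 × (0.268 + 0.0445) − 1] / (1 − 2.68) ≈ 0.096726.

0.097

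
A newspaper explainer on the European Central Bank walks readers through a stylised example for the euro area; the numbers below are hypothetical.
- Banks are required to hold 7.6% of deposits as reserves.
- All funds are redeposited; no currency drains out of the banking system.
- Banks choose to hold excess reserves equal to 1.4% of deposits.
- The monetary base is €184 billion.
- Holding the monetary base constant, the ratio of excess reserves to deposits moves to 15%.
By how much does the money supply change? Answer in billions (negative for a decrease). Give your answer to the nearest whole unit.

-1230 billion

Initially m₁ = 1 / (0.076 + 0.014) ≈ 11.1111, so M₁ = 11.1111 × 184 = 2044.4424 billion.
After the change m₂ = 1 / (0.076 + 0.15) ≈ 4.4248, so M₂ = 4.4248 × 184 = 814.1632 billion.
ΔM = M₂ − M₁ = 814.1632 − 2044.4424 = -1230.2792 billion.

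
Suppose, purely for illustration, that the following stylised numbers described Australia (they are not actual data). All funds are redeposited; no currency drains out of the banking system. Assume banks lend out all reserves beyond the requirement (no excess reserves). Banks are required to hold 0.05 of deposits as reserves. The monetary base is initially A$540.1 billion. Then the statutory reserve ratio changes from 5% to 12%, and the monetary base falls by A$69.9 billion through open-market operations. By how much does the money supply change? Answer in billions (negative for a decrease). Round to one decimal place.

Before: m₁ = 1 / (0.05) = 20, MB₁ = 540.1, so M₁ = 20 × 540.1 = 10802 billion.
After: m₂ = 1 / (0.12) ≈ 8.33333, MB₂ = 540.1 − 69.9 = 470.2, so M₂ = 8.33333 × 470.2 ≈ 3918.3318 billion.
ΔM = M₂ − M₁ = 3918.3318 − 10802 = -6883.6682 billion.

-6883.7 billion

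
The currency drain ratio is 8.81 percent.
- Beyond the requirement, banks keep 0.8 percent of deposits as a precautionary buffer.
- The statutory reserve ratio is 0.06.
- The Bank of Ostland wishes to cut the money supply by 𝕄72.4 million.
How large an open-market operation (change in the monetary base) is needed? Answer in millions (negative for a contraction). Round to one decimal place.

-10.4 million

The money multiplier is m = (1 + c) / (rr + e + c) = (1 + 0.0881) / (0.06 + 0.008 + 0.0881) ≈ 6.9705.
ΔMB = ΔM / m = (−72.4) / 6.9705 ≈ -10.3866 million.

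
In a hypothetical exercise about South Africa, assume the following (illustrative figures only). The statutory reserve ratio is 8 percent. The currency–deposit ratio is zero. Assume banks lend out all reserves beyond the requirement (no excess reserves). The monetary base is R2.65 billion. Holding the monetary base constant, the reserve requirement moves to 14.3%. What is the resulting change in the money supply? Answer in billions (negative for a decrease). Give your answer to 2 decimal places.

-14.59 billion

Initially m₁ = 1 / (0.08) = 12.5, so M₁ = 12.5 × 2.65 = 33.125 billion.
After the change m₂ = 1 / (0.143) ≈ 6.9930, so M₂ = 6.9930 × 2.65 ≈ 18.5314 billion.
ΔM = M₂ − M₁ = 18.5314 − 33.125 = -14.5936 billion.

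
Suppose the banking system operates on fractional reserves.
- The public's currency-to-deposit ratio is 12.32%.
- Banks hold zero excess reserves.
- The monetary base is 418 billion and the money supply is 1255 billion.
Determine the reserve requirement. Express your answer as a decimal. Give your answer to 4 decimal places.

0.2509

Using m = M/MB = 1255/418 ≈ 3.002392. Since m = (1 + c)/(c + rr + e), the denominator satisfies c + rr + e = (1 + c)/m = (1 + 0.1232) / 3.002392 ≈ 0.374102.
With c = 0.1232 and e = 0, the reserve requirement is 0.374102 − 0.1232 − 0 = 0.250902.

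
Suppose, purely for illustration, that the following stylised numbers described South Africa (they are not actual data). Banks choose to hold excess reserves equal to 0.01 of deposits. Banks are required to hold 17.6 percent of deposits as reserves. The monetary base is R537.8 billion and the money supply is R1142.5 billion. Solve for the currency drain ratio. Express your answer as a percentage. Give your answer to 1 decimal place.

Using m = M/MB = 1142.5/537.8 ≈ 2.124396. From m = (1 + c)/(c + rr + e), rearranging gives 1 + c = m·(c + rr + e), so c·(1 − m) = m·(rr + e) − 1.
Hence c = [m·(rr + e) − 1]/(1 − m) = [2.124396 × (0.176 + 0.01) − 1] / (1 − 2.124396) ≈ 0.537944.

53.8%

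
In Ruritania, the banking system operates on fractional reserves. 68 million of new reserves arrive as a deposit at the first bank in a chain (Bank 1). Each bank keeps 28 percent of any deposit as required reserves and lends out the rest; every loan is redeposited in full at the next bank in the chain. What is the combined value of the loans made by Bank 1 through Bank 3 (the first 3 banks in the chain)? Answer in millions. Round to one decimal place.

Bank i lends (1 − rr)^i of the original deposit: Bank 1 lends 68·0.7200 = 48.9600, Bank 2 lends 68·0.7200² = 35.2512, and so on.
Summing a geometric series: total = 68·[0.7200·(1 − 0.7200^3) / (1 − 0.7200)] ≈ 109.5921 million.

109.6 million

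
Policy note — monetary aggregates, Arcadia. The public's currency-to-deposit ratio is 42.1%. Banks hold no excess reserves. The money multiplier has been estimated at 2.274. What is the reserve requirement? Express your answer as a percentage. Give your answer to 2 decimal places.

Using m = 2.274. Since m = (1 + c)/(c + rr + e), the denominator satisfies c + rr + e = (1 + c)/m = (1 + 0.421) / 2.274 ≈ 0.624890.
With c = 0.421 and e = 0, the reserve requirement is 0.624890 − 0.421 − 0 = 0.20389.

20.39%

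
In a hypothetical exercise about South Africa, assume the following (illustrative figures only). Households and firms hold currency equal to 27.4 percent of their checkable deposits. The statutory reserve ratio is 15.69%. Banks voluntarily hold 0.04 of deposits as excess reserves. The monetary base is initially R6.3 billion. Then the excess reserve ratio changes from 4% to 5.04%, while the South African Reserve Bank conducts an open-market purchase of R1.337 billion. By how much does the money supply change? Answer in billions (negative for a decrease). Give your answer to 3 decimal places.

R3.171 billion

Before: m₁ = (1 + 0.274) / (0.1569 + 0.04 + 0.274) ≈ 2.70546, MB₁ = 6.3, so M₁ = 2.70546 × 6.3 ≈ 17.0444 billion.
After: m₂ = (1 + 0.274) / (0.1569 + 0.0504 + 0.274) ≈ 2.64700, MB₂ = 6.3 + 1.337 = 7.637, so M₂ = 2.64700 × 7.637 ≈ 20.2151 billion.
ΔM = M₂ − M₁ = 20.2151 − 17.0444 = 3.1707 billion.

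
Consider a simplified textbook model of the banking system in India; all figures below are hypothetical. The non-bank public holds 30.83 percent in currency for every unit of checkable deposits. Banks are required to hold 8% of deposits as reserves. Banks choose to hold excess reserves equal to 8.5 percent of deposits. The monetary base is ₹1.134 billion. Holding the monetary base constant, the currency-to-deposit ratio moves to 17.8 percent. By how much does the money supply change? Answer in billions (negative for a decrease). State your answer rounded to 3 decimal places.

₹0.760 billion

Initially m₁ = (1 + 0.3083) / (0.08 + 0.085 + 0.3083) ≈ 2.76421, so M₁ = 2.76421 × 1.134 ≈ 3.1346 billion.
After the change m₂ = (1 + 0.178) / (0.08 + 0.085 + 0.178) ≈ 3.43440, so M₂ = 3.43440 × 1.134 ≈ 3.8946 billion.
ΔM = M₂ − M₁ = 3.8946 − 3.1346 = 0.76 billion.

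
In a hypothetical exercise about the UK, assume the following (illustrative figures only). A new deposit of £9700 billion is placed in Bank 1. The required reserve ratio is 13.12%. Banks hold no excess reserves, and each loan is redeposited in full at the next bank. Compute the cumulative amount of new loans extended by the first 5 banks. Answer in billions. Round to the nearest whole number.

Bank i lends (1 − rr)^i of the original deposit: Bank 1 lends 9700·0.8688 = 8427.3600, Bank 2 lends 9700·0.8688² ≈ 7321.6904, and so on.
Summing a geometric series: total = 9700·[0.8688·(1 − 0.8688^5) / (1 − 0.8688)] ≈ 32438.0774 billion.

£32438 billion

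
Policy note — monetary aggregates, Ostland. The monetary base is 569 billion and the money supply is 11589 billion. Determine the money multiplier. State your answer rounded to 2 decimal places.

The money multiplier is m = M / MB = 11589 / 569 ≈ 20.36731.

20.37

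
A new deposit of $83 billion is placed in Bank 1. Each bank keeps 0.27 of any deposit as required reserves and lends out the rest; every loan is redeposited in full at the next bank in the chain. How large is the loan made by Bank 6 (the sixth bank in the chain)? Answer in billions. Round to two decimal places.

Each bank lends a fraction (1 − rr) = 0.7300 of the deposit it receives, so Bank 6 receives 83·0.7300^5 and lends 83·0.7300^6 ≈ 12.5607 billion.

$12.56 billion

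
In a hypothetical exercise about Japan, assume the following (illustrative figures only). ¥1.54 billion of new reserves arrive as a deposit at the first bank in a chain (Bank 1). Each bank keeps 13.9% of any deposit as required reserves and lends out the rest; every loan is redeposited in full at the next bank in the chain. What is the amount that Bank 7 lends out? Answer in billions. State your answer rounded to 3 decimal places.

Each bank lends a fraction (1 − rr) = 0.8610 of the deposit it receives, so Bank 7 receives 1.54·0.8610^6 and lends 1.54·0.8610^7 ≈ 0.5402 billion.

¥0.540 billion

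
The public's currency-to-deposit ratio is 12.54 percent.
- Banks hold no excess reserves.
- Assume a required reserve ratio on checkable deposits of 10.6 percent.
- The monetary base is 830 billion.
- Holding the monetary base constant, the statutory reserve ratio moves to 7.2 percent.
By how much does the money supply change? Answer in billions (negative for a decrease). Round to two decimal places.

Initially m₁ = (1 + 0.1254) / (0.106 + 0.1254) ≈ 4.863440, so M₁ = 4.863440 × 830 = 4036.6552 billion.
After the change m₂ = (1 + 0.1254) / (0.072 + 0.1254) ≈ 5.701114, so M₂ = 5.701114 × 830 ≈ 4731.9246 billion.
ΔM = M₂ − M₁ = 4731.9246 − 4036.6552 = 695.2694 billion.

695.27 billion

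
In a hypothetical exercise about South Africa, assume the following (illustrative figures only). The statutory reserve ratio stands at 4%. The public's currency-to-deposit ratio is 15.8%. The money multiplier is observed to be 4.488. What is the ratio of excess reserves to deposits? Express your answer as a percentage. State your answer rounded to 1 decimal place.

Using m = 4.488. Since m = (1 + c)/(c + rr + e), the denominator satisfies c + rr + e = (1 + c)/m = (1 + 0.158) / 4.488 ≈ 0.258021.
With c = 0.158 and rr = 0.04, the ratio of excess reserves to deposits is 0.258021 − 0.158 − 0.04 = 0.060021.

6.0%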